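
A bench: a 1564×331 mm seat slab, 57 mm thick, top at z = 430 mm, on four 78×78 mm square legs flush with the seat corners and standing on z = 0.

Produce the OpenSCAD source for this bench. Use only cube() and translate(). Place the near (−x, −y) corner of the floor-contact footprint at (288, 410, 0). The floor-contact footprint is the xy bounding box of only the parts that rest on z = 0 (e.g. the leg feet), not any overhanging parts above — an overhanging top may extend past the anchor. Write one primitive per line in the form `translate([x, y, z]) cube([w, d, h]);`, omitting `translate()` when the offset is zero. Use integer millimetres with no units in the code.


translate([288, 410, 373]) cube([1564, 331, 57]);
translate([288, 410, 0]) cube([78, 78, 373]);
translate([288, 663, 0]) cube([78, 78, 373]);
translate([1774, 410, 0]) cube([78, 78, 373]);
translate([1774, 663, 0]) cube([78, 78, 373]);


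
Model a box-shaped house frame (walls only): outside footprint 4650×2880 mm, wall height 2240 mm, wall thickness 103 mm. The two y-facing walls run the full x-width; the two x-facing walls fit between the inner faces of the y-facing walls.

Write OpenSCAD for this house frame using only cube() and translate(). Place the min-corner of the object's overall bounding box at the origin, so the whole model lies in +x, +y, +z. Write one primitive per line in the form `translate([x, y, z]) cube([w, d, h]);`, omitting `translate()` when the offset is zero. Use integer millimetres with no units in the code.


cube([4650, 103, 2240]);
translate([0, 2777, 0]) cube([4650, 103, 2240]);
translate([0, 103, 0]) cube([103, 2674, 2240]);
translate([4547, 103, 0]) cube([103, 2674, 2240]);


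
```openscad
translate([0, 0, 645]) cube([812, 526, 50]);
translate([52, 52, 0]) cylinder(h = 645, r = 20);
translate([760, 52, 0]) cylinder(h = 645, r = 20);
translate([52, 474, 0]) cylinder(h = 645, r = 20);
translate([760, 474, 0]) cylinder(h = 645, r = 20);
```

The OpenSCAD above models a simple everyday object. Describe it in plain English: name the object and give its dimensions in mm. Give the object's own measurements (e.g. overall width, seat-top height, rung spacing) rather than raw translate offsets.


A rectangular dining table. The top is 812×526×50 mm with its upper surface at z = 695 mm. It stands on four round legs of 40 mm diameter, each leg's bounding box inset 32 mm from the nearest pair of top edges, running from the floor to the underside of the top.


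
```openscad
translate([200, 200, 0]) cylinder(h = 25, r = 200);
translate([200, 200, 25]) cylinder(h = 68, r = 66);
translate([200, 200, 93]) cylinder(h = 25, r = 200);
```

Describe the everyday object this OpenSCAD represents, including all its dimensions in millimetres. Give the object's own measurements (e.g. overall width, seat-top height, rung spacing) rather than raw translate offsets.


A spool: two coaxial disc flanges of radius 200 mm and thickness 25 mm, joined by a core cylinder of radius 66 mm and height 68 mm. The lower flange rests on z = 0 and the three cylinders share a vertical axis.


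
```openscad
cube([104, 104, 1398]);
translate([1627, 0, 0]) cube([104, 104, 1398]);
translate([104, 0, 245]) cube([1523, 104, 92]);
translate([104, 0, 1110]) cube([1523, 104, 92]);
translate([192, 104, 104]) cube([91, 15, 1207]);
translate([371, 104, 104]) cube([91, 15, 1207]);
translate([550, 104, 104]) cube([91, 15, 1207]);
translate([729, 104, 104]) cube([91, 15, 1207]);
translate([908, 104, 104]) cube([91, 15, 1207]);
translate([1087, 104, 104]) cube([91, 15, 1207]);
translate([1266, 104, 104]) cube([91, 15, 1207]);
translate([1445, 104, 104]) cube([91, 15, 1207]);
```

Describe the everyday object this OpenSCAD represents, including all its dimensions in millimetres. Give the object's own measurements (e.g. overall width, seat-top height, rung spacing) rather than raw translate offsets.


A fence section. Two 104×104 mm posts, 1398 mm tall, stand on the floor with a clear span of 1523 mm between their inner faces. Two horizontal rails of 104×92 mm section span the gap between the posts with their undersides at z = 245 mm and z = 1110 mm, flush with the posts' −y face. 8 pickets, each 91 mm wide, 15 mm thick and 1207 mm tall, are fixed to the +y face of the rails with their bottoms at z = 104 mm, spaced across the span with a 88 mm gap after the −x post and between neighbouring pickets, with 91 mm left before the +x post.


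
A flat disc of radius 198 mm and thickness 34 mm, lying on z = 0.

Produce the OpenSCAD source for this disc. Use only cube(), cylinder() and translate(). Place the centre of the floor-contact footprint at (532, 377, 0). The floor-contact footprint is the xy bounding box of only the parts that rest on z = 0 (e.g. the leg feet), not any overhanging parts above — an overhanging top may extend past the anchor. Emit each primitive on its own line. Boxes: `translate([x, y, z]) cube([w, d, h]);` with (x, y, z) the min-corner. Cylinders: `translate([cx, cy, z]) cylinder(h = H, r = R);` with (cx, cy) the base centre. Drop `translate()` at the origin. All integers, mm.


translate([532, 377, 0]) cylinder(h = 34, r = 198);


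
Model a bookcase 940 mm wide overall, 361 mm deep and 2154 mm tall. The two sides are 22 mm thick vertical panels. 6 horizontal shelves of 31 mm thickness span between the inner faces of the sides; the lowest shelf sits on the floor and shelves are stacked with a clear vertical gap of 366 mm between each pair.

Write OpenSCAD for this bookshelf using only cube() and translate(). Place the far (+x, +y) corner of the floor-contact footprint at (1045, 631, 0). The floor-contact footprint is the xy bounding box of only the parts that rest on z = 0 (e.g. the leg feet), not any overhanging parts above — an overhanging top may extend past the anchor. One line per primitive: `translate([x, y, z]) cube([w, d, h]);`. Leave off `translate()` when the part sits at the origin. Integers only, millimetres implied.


translate([105, 270, 0]) cube([22, 361, 2154]);
translate([1023, 270, 0]) cube([22, 361, 2154]);
translate([127, 270, 0]) cube([896, 361, 31]);
translate([127, 270, 397]) cube([896, 361, 31]);
translate([127, 270, 794]) cube([896, 361, 31]);
translate([127, 270, 1191]) cube([896, 361, 31]);
translate([127, 270, 1588]) cube([896, 361, 31]);
translate([127, 270, 1985]) cube([896, 361, 31]);


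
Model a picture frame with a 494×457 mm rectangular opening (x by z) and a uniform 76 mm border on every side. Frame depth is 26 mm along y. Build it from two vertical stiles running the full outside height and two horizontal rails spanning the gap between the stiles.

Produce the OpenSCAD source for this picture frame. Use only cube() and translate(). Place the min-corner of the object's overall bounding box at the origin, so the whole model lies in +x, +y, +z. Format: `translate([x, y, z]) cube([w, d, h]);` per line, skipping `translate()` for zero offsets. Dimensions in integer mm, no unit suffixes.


cube([76, 26, 609]);
translate([570, 0, 0]) cube([76, 26, 609]);
translate([76, 0, 0]) cube([494, 26, 76]);
translate([76, 0, 533]) cube([494, 26, 76]);


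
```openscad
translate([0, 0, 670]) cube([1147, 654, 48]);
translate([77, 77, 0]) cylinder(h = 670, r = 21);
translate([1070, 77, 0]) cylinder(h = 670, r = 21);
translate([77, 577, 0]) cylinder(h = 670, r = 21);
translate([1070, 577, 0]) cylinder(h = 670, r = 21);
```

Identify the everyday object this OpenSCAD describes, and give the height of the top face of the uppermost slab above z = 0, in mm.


A table. The table height is 718 mm.

A 1147×654×48 slab sits at z = 670 on four Ø42 mm round legs — a table. The top surface is at 670 + 48 = 718 mm.


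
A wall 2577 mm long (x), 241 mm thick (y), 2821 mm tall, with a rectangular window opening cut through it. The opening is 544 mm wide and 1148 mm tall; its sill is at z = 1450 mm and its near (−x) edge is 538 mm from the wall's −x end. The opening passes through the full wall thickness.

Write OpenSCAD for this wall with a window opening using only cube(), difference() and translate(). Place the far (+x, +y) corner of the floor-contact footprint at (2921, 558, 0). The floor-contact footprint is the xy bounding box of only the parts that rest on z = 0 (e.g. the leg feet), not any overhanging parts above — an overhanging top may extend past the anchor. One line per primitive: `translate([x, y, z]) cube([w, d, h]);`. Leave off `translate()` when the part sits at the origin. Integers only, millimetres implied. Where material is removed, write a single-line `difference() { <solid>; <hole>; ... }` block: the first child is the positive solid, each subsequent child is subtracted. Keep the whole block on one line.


difference() { translate([344, 317, 0]) cube([2577, 241, 2821]); translate([882, 317, 1450]) cube([544, 241, 1148]); }


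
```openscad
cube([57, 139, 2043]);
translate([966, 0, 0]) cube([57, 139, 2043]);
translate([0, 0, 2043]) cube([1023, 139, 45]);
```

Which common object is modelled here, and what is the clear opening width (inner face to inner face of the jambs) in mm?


A door frame. The clear opening width is 909 mm.

Two 2043 mm tall posts with a header on top — a door frame. The left jamb is 57 mm wide at x = 0; the right jamb starts at x = 966. The clear opening is 966 − 57 = 909 mm.


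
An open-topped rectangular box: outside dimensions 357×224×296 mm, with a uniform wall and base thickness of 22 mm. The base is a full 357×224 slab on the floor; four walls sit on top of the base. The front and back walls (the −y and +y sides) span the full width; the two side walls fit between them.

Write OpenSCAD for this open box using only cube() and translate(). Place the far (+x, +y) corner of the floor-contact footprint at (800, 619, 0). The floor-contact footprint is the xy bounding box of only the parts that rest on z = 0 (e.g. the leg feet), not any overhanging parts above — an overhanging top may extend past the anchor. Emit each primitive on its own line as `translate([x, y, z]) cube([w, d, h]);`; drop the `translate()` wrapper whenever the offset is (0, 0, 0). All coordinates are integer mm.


translate([443, 395, 0]) cube([357, 224, 22]);
translate([443, 395, 22]) cube([357, 22, 274]);
translate([443, 597, 22]) cube([357, 22, 274]);
translate([443, 417, 22]) cube([22, 180, 274]);
translate([778, 417, 22]) cube([22, 180, 274]);


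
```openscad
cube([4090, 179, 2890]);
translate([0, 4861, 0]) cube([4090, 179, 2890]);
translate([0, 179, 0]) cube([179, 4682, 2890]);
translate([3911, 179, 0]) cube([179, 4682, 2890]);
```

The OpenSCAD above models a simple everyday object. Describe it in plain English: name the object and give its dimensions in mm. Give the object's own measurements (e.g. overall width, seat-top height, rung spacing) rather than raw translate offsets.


The wall frame of a small rectangular building: four walls, each 2890 mm tall and 179 mm thick, enclosing a footprint 4090 mm (x) by 5040 mm (y) outside-to-outside, with no floor or roof. The front and back walls (the −y and +y sides) span the full width; the two side walls fit between them.


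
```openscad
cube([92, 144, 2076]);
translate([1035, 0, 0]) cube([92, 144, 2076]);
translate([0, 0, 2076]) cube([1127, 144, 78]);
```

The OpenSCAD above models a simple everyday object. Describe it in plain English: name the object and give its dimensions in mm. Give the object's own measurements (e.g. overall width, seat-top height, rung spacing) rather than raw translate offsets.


A door frame. The clear opening is 943 mm wide and 2076 mm high. Two 92 mm wide jambs, 144 mm deep, stand either side of the opening from the floor to the top of the opening. A 78 mm thick head sits across the top of both jambs, spanning the full outside width of the frame.


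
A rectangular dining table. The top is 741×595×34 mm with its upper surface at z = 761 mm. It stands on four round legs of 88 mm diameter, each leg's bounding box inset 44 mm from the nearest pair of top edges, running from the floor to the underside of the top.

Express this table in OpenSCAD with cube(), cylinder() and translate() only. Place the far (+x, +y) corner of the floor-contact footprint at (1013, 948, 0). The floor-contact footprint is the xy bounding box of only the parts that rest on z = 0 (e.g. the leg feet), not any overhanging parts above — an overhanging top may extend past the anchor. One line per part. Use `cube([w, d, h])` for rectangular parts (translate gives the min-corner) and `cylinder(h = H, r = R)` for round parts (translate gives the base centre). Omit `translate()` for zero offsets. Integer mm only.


// leg_h = 761 - 34 = 727
translate([316, 397, 727]) cube([741, 595, 34]);
translate([404, 485, 0]) cylinder(h = 727, r = 44);
translate([969, 485, 0]) cylinder(h = 727, r = 44);
translate([404, 904, 0]) cylinder(h = 727, r = 44);
translate([969, 904, 0]) cylinder(h = 727, r = 44);


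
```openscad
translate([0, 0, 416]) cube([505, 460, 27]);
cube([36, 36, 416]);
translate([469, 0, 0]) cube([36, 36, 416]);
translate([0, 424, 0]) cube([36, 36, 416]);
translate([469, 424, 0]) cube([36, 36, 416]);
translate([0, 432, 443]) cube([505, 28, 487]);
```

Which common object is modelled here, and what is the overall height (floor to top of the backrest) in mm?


A chair. The overall height is 930 mm.

A slab on four corner posts with a tall panel at the back — a chair. The seat slab sits at z = 416 with thickness 27, and the 487 mm backrest starts at the seat top, so the overall height is 416 + 27 + 487 = 930 mm.


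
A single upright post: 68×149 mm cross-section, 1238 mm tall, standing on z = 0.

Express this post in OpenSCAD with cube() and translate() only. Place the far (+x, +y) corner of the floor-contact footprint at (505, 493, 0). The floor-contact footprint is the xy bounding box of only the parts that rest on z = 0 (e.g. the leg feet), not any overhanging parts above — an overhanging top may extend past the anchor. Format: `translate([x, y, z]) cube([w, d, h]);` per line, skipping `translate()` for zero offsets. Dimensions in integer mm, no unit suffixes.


translate([437, 344, 0]) cube([68, 149, 1238]);


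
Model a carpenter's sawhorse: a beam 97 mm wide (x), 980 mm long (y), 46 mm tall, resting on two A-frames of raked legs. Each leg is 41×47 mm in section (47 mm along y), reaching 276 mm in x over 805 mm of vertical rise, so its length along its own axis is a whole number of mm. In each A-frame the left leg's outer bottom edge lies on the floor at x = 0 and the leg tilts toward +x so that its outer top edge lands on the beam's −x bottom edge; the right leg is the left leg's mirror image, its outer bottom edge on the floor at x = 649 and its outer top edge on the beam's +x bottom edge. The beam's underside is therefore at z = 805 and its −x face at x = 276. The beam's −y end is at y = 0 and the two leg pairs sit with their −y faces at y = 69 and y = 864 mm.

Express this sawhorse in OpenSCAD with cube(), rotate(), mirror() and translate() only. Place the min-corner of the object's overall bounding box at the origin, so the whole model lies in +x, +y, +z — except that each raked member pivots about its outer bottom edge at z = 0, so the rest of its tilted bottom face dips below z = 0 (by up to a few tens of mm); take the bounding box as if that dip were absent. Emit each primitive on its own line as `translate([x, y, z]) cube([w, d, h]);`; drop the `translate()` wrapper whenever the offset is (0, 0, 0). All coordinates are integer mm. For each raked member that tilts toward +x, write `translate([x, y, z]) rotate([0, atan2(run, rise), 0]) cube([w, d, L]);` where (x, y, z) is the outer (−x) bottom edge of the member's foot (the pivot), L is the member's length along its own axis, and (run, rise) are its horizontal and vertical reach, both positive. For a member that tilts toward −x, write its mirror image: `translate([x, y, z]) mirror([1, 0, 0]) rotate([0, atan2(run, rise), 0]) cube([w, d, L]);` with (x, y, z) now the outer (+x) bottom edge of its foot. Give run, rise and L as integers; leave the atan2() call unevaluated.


translate([276, 0, 805]) cube([97, 980, 46]);
translate([0, 69, 0]) rotate([0, atan2(276, 805), 0]) cube([41, 47, 851]);
translate([649, 69, 0]) mirror([1, 0, 0]) rotate([0, atan2(276, 805), 0]) cube([41, 47, 851]);
translate([0, 864, 0]) rotate([0, atan2(276, 805), 0]) cube([41, 47, 851]);
translate([649, 864, 0]) mirror([1, 0, 0]) rotate([0, atan2(276, 805), 0]) cube([41, 47, 851]);


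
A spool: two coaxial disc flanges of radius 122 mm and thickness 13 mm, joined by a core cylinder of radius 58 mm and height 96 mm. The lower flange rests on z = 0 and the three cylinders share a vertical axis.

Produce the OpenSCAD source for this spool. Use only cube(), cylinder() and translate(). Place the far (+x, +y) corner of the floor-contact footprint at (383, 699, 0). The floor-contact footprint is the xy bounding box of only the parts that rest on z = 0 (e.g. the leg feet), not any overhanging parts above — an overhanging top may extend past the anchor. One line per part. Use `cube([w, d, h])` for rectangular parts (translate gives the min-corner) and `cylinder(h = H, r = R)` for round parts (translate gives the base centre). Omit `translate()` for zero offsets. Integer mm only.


translate([261, 577, 0]) cylinder(h = 13, r = 122);
translate([261, 577, 13]) cylinder(h = 96, r = 58);
translate([261, 577, 109]) cylinder(h = 13, r = 122);


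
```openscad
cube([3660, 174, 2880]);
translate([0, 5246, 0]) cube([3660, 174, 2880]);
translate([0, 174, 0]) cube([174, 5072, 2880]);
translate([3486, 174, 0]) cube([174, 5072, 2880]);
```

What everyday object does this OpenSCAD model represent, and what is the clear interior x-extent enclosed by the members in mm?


A house (or room) frame. The interior width is 3312 mm.

Four 2880 mm walls enclosing a rectangle with no floor or roof — a room or house frame. Outside width is 3660 mm and wall thickness is 174 mm, so the interior width is 3660 − 2 × 174 = 3312 mm.


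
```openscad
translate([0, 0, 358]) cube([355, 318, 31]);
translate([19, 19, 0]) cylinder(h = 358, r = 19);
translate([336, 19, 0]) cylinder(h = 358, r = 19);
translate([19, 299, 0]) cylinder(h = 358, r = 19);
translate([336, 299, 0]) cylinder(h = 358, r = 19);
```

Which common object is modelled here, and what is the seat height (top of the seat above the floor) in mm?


A stool. The seat height is 389 mm.

A 355×318×31 slab at z = 358 on four corner cylinders — a stool. The seat top is 358 + 31 = 389 mm.


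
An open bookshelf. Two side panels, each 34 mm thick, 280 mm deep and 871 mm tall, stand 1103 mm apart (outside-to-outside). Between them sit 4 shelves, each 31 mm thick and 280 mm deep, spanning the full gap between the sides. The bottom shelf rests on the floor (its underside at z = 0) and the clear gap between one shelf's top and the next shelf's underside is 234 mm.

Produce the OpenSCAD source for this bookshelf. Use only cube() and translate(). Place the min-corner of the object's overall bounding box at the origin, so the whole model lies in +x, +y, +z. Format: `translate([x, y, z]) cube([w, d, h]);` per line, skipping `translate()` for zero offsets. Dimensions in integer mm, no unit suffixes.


cube([34, 280, 871]);
translate([1069, 0, 0]) cube([34, 280, 871]);
translate([34, 0, 0]) cube([1035, 280, 31]);
translate([34, 0, 265]) cube([1035, 280, 31]);
translate([34, 0, 530]) cube([1035, 280, 31]);
translate([34, 0, 795]) cube([1035, 280, 31]);


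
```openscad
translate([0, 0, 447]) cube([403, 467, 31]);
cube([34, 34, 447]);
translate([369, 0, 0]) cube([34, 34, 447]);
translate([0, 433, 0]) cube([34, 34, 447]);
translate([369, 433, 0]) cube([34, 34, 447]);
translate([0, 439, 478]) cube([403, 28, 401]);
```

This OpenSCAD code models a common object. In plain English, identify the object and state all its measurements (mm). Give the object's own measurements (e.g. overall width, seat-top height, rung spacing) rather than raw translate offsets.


A chair. The seat is a 403×467×31 mm slab with its top at z = 478 mm, on four 34×34 mm corner legs (flush with the seat edges, standing on z = 0). A flat backrest 28 mm thick, 401 mm tall, spans the full seat width and rises from the seat top along its +y edge, rear face flush with the rear of the seat.


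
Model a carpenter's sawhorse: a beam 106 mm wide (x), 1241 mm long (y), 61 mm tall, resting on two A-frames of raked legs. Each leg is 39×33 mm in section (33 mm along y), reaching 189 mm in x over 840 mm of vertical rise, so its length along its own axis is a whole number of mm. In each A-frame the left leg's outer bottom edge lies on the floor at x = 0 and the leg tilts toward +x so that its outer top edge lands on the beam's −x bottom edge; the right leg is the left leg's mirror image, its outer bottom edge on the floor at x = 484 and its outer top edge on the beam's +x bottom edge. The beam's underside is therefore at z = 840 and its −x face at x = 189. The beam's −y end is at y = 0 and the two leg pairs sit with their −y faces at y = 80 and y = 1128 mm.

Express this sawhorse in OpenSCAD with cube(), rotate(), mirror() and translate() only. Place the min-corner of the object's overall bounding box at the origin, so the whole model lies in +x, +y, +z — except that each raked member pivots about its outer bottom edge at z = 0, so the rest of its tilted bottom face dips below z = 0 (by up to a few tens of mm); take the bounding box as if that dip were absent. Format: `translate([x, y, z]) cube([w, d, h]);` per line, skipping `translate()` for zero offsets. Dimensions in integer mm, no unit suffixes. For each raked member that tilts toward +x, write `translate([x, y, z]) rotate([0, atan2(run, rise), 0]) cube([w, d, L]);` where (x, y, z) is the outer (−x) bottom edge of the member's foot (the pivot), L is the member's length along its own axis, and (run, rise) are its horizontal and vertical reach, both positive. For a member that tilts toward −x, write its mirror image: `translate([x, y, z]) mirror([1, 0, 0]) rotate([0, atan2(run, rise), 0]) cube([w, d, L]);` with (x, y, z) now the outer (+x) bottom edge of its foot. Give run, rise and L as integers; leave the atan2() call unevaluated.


translate([189, 0, 840]) cube([106, 1241, 61]);
translate([0, 80, 0]) rotate([0, atan2(189, 840), 0]) cube([39, 33, 861]);
translate([484, 80, 0]) mirror([1, 0, 0]) rotate([0, atan2(189, 840), 0]) cube([39, 33, 861]);
translate([0, 1128, 0]) rotate([0, atan2(189, 840), 0]) cube([39, 33, 861]);
translate([484, 1128, 0]) mirror([1, 0, 0]) rotate([0, atan2(189, 840), 0]) cube([39, 33, 861]);


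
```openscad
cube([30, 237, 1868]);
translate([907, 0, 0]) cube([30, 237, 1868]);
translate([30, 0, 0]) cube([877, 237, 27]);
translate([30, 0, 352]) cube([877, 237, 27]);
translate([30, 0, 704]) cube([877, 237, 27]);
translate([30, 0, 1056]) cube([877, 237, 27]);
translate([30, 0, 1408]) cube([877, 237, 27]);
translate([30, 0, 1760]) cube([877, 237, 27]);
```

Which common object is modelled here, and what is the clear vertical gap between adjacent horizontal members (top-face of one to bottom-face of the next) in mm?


A bookshelf. The clear shelf gap is 325 mm.

Two tall side panels with 6 horizontal boards between them — a bookshelf. The first two shelf undersides are at z = 0 and z = 352; with shelf thickness 27, the clear gap is 352 − 0 − 27 = 325 mm.


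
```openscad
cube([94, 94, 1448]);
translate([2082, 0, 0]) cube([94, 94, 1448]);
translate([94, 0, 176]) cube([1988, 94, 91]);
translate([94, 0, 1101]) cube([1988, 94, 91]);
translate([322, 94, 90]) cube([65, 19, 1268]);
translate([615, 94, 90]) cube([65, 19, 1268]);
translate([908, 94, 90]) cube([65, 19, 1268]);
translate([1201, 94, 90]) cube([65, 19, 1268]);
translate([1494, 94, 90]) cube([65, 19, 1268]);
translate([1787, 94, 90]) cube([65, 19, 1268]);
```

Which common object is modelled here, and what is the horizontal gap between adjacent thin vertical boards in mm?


A fence section. The picket gap is 228 mm.

Two posts, two rails, 6 pickets — a fence section. Span 1988 mm holds 6 pickets of 65 mm with 7 equal gaps: ⌊(1988 − 6·65) / 7⌋ = 228 mm.


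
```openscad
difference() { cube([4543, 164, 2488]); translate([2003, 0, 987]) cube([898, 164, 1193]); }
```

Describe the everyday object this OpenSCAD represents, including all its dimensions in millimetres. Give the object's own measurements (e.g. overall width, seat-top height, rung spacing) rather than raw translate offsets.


A wall 4543 mm long (x), 164 mm thick (y), 2488 mm tall, with a rectangular window opening cut through it. The opening is 898 mm wide and 1193 mm tall; its sill is at z = 987 mm and its near (−x) edge is 2003 mm from the wall's −x end. The opening passes through the full wall thickness.


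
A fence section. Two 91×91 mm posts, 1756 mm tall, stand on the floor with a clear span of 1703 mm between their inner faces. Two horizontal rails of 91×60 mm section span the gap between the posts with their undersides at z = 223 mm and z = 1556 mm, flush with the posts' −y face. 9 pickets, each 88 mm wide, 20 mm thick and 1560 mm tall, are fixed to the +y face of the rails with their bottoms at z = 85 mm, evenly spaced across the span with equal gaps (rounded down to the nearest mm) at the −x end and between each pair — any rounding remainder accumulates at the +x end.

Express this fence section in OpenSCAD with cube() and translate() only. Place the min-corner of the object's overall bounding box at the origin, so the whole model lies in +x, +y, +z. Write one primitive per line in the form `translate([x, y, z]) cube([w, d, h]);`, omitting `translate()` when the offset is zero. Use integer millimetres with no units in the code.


cube([91, 91, 1756]);
translate([1794, 0, 0]) cube([91, 91, 1756]);
translate([91, 0, 223]) cube([1703, 91, 60]);
translate([91, 0, 1556]) cube([1703, 91, 60]);
translate([182, 91, 85]) cube([88, 20, 1560]);
translate([361, 91, 85]) cube([88, 20, 1560]);
translate([540, 91, 85]) cube([88, 20, 1560]);
translate([719, 91, 85]) cube([88, 20, 1560]);
translate([898, 91, 85]) cube([88, 20, 1560]);
translate([1077, 91, 85]) cube([88, 20, 1560]);
translate([1256, 91, 85]) cube([88, 20, 1560]);
translate([1435, 91, 85]) cube([88, 20, 1560]);
translate([1614, 91, 85]) cube([88, 20, 1560]);


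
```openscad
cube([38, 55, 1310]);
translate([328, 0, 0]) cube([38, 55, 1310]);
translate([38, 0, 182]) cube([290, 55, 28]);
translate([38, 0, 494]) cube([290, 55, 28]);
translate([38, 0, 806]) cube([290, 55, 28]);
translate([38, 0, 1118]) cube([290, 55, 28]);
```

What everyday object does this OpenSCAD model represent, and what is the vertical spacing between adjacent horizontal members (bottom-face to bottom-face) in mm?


A ladder. The rung spacing is 312 mm.

Two tall 38×55 posts with 4 short bars between them — a ladder. Adjacent rungs sit at z = 182 and z = 494, so the spacing is 494 − 182 = 312 mm.


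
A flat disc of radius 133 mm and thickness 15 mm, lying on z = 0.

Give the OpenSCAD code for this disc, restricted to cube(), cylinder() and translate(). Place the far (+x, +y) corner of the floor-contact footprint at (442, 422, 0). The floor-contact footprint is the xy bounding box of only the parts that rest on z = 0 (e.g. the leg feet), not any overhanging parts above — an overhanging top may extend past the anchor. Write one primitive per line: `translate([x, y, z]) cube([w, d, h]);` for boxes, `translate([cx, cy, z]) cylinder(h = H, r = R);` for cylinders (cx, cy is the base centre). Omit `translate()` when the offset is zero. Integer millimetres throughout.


translate([309, 289, 0]) cylinder(h = 15, r = 133);


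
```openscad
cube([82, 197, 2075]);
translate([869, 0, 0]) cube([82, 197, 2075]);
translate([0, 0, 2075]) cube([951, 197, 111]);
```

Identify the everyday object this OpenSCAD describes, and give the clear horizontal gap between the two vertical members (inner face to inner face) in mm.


A door frame. The clear opening width is 787 mm.

Two 2075 mm tall posts with a header on top — a door frame. The left jamb is 82 mm wide at x = 0; the right jamb starts at x = 869. The clear opening is 869 − 82 = 787 mm.


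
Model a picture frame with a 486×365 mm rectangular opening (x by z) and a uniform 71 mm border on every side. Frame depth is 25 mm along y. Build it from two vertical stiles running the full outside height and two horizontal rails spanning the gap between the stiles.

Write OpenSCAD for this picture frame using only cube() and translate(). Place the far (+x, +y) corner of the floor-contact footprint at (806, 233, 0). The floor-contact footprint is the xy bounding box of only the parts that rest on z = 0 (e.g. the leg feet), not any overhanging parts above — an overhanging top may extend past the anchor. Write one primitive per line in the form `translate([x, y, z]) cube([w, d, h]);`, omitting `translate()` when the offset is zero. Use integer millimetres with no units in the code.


translate([178, 208, 0]) cube([71, 25, 507]);
translate([735, 208, 0]) cube([71, 25, 507]);
translate([249, 208, 0]) cube([486, 25, 71]);
translate([249, 208, 436]) cube([486, 25, 71]);


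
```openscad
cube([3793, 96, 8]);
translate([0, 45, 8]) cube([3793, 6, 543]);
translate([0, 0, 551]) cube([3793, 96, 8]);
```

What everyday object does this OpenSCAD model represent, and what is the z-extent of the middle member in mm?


An I-beam. The web height is 543 mm.

Two wide flanges with a thin centred web — an I-beam. Overall 559 mm minus two 8 mm flanges gives a web of 559 − 2·8 = 543 mm.


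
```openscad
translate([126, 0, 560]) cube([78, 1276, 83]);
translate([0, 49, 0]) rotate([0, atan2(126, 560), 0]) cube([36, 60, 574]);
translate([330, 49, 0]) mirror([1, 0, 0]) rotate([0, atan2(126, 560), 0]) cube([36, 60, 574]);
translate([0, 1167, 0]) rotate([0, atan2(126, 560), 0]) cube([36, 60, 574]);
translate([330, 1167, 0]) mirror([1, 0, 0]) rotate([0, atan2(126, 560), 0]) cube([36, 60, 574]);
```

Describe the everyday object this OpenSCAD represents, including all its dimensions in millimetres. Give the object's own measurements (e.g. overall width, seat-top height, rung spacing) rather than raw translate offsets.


A sawhorse. A 78×1276×83 mm beam (x, y, z) sits on two A-frame leg pairs. Each pair is two raked legs of 36×60 mm section (60 mm along y) splaying symmetrically in x. Each leg rises 560 mm vertically over 126 mm of horizontal reach and is 574 mm long along its own axis. Every leg's outer bottom edge rests on the floor and its outer top edge meets a bottom edge of the beam — the left legs (tilting toward +x) meet the beam's −x bottom edge, the right legs (their mirror images, tilting toward −x) meet its +x bottom edge — so the leg tops tuck under the beam, the beam's underside is 560 mm above the floor, and the feet are 330 mm apart outside-to-outside with the beam centred between them. The two leg pairs are set in 49 mm from either end of the beam.


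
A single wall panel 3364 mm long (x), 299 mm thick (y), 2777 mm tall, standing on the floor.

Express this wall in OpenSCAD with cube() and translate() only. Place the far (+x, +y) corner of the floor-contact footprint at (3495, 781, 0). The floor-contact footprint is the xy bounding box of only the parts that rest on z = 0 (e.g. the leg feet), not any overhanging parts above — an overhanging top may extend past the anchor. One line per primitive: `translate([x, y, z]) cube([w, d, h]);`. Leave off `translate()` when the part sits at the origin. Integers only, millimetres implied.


translate([131, 482, 0]) cube([3364, 299, 2777]);


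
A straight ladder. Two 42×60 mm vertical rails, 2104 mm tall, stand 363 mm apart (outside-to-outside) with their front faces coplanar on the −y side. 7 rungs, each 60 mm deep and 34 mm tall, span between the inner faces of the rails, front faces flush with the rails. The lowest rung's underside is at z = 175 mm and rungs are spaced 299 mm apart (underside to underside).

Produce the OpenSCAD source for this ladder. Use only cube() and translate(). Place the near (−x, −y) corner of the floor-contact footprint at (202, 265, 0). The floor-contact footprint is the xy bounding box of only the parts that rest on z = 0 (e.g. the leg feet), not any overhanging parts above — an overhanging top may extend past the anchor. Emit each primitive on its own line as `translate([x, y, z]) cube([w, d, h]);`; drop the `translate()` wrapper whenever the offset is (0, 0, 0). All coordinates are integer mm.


// rung span = 363 - 2*42 = 279
// rung[k] z = 175 + k*299
translate([202, 265, 0]) cube([42, 60, 2104]);
translate([523, 265, 0]) cube([42, 60, 2104]);
translate([244, 265, 175]) cube([279, 60, 34]);
translate([244, 265, 474]) cube([279, 60, 34]);
translate([244, 265, 773]) cube([279, 60, 34]);
translate([244, 265, 1072]) cube([279, 60, 34]);
translate([244, 265, 1371]) cube([279, 60, 34]);
translate([244, 265, 1670]) cube([279, 60, 34]);
translate([244, 265, 1969]) cube([279, 60, 34]);


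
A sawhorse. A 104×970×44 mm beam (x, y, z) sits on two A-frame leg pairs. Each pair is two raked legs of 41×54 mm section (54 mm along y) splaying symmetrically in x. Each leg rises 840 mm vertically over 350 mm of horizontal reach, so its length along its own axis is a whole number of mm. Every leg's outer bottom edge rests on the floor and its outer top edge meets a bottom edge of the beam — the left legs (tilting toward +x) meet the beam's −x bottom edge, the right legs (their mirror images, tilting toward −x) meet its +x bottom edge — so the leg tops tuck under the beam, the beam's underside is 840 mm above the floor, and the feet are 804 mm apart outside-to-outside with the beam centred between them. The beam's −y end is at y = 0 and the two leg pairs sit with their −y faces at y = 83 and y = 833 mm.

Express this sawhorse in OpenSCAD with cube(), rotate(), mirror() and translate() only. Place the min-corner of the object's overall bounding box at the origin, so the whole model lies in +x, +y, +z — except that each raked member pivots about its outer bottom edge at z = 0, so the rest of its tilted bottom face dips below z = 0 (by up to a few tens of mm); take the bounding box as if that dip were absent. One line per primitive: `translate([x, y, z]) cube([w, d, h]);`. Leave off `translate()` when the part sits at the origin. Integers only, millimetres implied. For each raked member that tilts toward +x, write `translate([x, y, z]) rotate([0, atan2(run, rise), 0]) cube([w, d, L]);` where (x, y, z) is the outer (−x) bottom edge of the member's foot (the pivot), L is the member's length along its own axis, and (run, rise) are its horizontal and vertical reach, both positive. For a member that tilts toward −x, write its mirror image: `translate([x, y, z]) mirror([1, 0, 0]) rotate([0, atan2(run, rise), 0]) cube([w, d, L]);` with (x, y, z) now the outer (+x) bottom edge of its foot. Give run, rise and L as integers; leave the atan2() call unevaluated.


// leg length = √(350² + 840²) = 910
// right-leg outer foot x = 2·350 + 104 = 804
// beam min-corner = (350, 0, 840)
translate([350, 0, 840]) cube([104, 970, 44]);
translate([0, 83, 0]) rotate([0, atan2(350, 840), 0]) cube([41, 54, 910]);
translate([804, 83, 0]) mirror([1, 0, 0]) rotate([0, atan2(350, 840), 0]) cube([41, 54, 910]);
translate([0, 833, 0]) rotate([0, atan2(350, 840), 0]) cube([41, 54, 910]);
translate([804, 833, 0]) mirror([1, 0, 0]) rotate([0, atan2(350, 840), 0]) cube([41, 54, 910]);


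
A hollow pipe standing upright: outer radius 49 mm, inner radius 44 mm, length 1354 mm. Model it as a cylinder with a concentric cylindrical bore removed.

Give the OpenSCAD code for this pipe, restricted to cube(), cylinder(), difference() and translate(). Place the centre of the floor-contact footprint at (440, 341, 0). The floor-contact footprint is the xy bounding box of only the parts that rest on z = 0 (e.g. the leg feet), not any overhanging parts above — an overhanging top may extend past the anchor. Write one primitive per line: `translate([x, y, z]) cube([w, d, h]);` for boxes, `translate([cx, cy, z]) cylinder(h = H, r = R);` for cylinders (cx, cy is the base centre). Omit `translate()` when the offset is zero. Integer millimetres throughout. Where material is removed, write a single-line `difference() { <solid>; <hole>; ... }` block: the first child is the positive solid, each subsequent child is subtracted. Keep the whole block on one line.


difference() { translate([440, 341, 0]) cylinder(h = 1354, r = 49); translate([440, 341, 0]) cylinder(h = 1354, r = 44); }


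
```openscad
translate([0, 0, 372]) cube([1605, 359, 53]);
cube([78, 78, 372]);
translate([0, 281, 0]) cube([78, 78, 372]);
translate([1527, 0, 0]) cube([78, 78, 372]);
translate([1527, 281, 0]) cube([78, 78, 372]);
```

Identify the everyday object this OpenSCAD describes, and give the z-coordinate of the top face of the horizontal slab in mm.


A bench. The seat-top height is 425 mm.

A long slab on four corner posts — a bench. The slab sits at z = 372 with thickness 53, so the top is 372 + 53 = 425 mm.


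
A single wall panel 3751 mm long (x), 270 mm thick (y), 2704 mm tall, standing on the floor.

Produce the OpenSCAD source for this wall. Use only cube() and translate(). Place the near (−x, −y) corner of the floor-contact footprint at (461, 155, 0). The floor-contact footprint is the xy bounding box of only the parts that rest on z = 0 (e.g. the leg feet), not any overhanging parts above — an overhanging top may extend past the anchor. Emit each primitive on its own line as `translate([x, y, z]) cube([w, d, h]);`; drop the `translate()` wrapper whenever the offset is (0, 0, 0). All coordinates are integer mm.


translate([461, 155, 0]) cube([3751, 270, 2704]);


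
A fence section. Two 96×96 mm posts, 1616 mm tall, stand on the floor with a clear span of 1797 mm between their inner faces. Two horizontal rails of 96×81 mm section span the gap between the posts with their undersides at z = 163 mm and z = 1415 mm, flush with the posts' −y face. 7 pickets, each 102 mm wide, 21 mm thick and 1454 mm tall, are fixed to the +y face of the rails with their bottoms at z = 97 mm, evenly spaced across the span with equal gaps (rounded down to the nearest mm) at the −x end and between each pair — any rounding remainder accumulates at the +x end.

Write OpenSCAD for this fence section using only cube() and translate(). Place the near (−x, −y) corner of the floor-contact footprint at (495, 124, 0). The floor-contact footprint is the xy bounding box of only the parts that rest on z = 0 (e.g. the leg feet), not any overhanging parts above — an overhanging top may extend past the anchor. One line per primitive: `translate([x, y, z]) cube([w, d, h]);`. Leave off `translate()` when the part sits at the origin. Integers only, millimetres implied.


translate([495, 124, 0]) cube([96, 96, 1616]);
translate([2388, 124, 0]) cube([96, 96, 1616]);
translate([591, 124, 163]) cube([1797, 96, 81]);
translate([591, 124, 1415]) cube([1797, 96, 81]);
translate([726, 220, 97]) cube([102, 21, 1454]);
translate([963, 220, 97]) cube([102, 21, 1454]);
translate([1200, 220, 97]) cube([102, 21, 1454]);
translate([1437, 220, 97]) cube([102, 21, 1454]);
translate([1674, 220, 97]) cube([102, 21, 1454]);
translate([1911, 220, 97]) cube([102, 21, 1454]);
translate([2148, 220, 97]) cube([102, 21, 1454]);


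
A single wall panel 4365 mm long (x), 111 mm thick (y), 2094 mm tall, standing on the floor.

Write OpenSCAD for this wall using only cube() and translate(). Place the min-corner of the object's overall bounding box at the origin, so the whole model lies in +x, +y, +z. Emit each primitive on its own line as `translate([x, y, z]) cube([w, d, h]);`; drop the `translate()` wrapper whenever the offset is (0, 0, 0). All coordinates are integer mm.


cube([4365, 111, 2094]);


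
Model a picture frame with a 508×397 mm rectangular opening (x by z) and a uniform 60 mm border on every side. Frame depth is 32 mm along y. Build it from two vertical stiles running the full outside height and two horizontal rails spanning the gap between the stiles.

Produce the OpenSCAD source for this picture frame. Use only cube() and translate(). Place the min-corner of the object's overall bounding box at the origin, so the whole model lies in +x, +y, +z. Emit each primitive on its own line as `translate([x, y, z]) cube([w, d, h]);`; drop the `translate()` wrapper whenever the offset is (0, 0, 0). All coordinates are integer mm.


cube([60, 32, 517]);
translate([568, 0, 0]) cube([60, 32, 517]);
translate([60, 0, 0]) cube([508, 32, 60]);
translate([60, 0, 457]) cube([508, 32, 60]);
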